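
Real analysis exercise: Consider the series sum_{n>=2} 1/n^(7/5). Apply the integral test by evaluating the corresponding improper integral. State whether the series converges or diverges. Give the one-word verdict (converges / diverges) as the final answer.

Let f(x) = x^(-7/5). Then f is positive, continuous, and decreasing on [2, infinity), so the integral test applies.
Compute the improper integral int_{2}^infinity f(x) dx:
  antiderivative F(x) = -5/(2*x^(2/5)).
  As x -> infinity, F(x) -> 0 (since p = 7/5 > 1).
  So int = F(infinity) - F(2) = 0 - (-5*2^(3/5)/4) = 5*2^(3/5)/4.
  Finite, so by the integral test, the series converges.

converges


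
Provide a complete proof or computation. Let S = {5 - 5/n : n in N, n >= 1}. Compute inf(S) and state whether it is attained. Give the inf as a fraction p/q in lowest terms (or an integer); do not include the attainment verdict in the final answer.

Analysis:
- Values: 0, 5/2, 10/3, 15/4, ... strictly increasing.
- Minimum is 0 (n=1); inf = 0 (attained).
- 5 - 5/n -> 5 from below; sup = 5, not attained.
Conclusion: inf(S) = 0, attained in S.

0


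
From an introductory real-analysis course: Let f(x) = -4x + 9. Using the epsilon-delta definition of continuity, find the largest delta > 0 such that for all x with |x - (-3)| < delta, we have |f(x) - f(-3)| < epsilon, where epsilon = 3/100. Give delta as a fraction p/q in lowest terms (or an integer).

We compute f(-3) = -4*(-3) + 9 = 21.
|f(x) - f(-3)| = |-4x + 9 - (21)| = |-4(x - (-3))| = 4|x - (-3)|.
We need 4|x - (-3)| < 3/100, i.e. |x - (-3)| < 3/100 / 4 = 3/400.
So any delta <= 3/400 works. Conversely, if delta > 3/400, then x = -3 + 3/400 satisfies |x - (-3)| = 3/400 < delta but |f(x) - f(-3)| = 4 * 3/400 = 3/100, which is not < 3/100; so no larger delta works.
Hence the largest such delta is 3/400.

3/400


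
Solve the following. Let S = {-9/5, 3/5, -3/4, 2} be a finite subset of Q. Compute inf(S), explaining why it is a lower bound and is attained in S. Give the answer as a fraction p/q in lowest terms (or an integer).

S is finite, so inf(S) = min(S).
Sorted increasing:
-9/5, -3/4, 3/5, 2
The extremum is -9/5.
For every x in S, x >= -9/5. And -9/5 is in S, so it is attained.
Therefore inf(S) = -9/5.

-9/5


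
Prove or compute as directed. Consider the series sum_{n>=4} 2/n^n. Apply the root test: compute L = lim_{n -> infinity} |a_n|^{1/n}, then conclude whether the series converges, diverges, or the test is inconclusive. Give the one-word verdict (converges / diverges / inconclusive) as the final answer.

Let a_n denote the general term. Form |a_n|^(1/n) and simplify:
|a_n|^(1/n) = 2^(1/n)/n
Take the limit as n -> infinity: L = 0.
Since L = 0 < 1, the root test implies convergence.

converges


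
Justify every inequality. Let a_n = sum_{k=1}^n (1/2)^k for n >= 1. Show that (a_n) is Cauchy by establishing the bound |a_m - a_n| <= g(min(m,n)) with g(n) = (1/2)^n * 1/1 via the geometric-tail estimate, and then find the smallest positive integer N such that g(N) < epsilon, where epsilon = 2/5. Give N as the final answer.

For m > n >= 1: |a_m - a_n| = sum_{k=n+1}^m (1/2)^k < sum_{k=n+1}^infinity (1/2)^k = (1/2)^(n+1) / (1 - 1/2) = (1/2)^n * (1/2) * (2/1) = (1/2)^n * 1/1.
So g(n) = (1/2)^n / 1. Since g(n) -> 0, (a_n) is Cauchy.
Now solve g(N) < 2/5: (1/2)^N / 1 < 2/5 <=> 2^N > 1 / (1 * 2/5) = 5/2.
Check powers of 2: 2^1 = 2 <= 5/2, 2^2 = 4 > 5/2.
So the smallest such N is 2. Check: g(2) = 1/(1 * 4) = 1/4 < 2/5.

2


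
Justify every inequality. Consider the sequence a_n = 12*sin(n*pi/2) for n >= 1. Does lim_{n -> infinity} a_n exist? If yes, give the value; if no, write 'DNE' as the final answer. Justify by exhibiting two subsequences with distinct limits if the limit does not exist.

Examine the behaviour of a_n along subsequences.
a_{4k+1} = 12*sin(pi/2 + 2k*pi) = 12 -> 12. a_{4k+3} = 12*sin(3pi/2 + 2k*pi) = -12 -> -12.
Since these two subsequential limits are 12 and -12, distinct, the full sequence cannot converge (a convergent sequence has all subsequences tending to the same limit). So lim a_n does not exist.

DNE


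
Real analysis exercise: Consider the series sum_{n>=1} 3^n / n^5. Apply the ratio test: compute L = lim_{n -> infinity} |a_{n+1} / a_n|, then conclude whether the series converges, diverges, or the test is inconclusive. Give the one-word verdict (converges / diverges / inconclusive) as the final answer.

Let a_n denote the general term. Form the ratio a_{n+1}/a_n and simplify:
a_{n+1}/a_n = 3*n^5/(n + 1)^5
Take the limit as n -> infinity: L = 3.
Since L = 3 > 1 (or L = infinity), the ratio test implies the series diverges.

diverges


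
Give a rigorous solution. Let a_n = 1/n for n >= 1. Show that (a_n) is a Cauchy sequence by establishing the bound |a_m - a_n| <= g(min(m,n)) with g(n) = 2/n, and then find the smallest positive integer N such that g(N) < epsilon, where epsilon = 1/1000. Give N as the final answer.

For any m, n >= 1, by the triangle inequality:
|a_m - a_n| = |1/m - 1/n| <= 1/m + 1/n <= 2/min(m,n).
So g(n) = 2/n bounds the Cauchy difference. Since g(n) -> 0, (a_n) is Cauchy.
Now solve g(N) < 1/1000: 2/N < 1/1000 <=> N > 2 / (1/1000) = 2000.
The smallest integer strictly greater than 2000 is N = 2001.
Check: g(2001) = 2/2001 = 2/2001 < 1/1000; g(2000) = 1/1000 >= 1/1000. So N = 2001.

2001


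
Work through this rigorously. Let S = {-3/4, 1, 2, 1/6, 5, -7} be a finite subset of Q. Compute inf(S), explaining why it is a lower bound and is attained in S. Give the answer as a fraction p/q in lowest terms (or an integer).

S is finite, so inf(S) = min(S).
Sorted increasing:
-7, -3/4, 1/6, 1, 2, 5
The extremum is -7.
For every x in S, x >= -7. And -7 is in S, so it is attained.
Therefore inf(S) = -7.

-7


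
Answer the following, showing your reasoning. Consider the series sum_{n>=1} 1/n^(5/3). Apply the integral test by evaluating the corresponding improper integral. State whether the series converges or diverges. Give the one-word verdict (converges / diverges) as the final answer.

Let f(x) = x^(-5/3). Then f is positive, continuous, and decreasing on [1, infinity), so the integral test applies.
Compute the improper integral int_{1}^infinity f(x) dx:
  antiderivative F(x) = -3/(2*x^(2/3)).
  As x -> infinity, F(x) -> 0 (since p = 5/3 > 1).
  So int = F(infinity) - F(1) = 0 - (-3/2) = 3/2.
  Finite, so by the integral test, the series converges.

converges


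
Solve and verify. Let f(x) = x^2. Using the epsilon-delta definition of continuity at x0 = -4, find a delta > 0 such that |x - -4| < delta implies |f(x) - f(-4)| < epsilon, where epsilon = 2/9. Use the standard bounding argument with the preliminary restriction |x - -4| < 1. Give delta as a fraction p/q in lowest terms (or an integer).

Factor: |x^2 - (-4)^2| = |x - -4| * |x + -4|.
Impose |x - -4| < 1 first. Then |x + -4| = |(x - -4) + 2*(-4)| <= |x - -4| + 2*|-4| < 1 + 8 = 9.
So |x^2 - (-4)^2| < delta * 9.
We need delta * 9 <= 2/9, i.e. delta <= 2/9/9 = 2/81.
Since 2/81 < 1, this is tighter than 1; take delta = 2/81.
So delta = 2/81 works.

2/81


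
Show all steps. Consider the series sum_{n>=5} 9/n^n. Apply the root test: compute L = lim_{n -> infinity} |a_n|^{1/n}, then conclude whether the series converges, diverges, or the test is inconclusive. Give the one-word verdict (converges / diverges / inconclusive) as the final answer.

Let a_n denote the general term. Form |a_n|^(1/n) and simplify:
|a_n|^(1/n) = 3^(2/n)/n
Take the limit as n -> infinity: L = 0.
Since L = 0 < 1, the root test implies convergence.

converges


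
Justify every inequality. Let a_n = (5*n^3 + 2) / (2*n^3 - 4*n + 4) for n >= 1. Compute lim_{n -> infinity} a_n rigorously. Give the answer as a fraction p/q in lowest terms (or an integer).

Divide numerator and denominator by n^3, the highest power:
numerator / n^3 = 5 + 2/n^3
denominator / n^3 = 2 - 4/n^2 + 4/n^3
As n -> infinity, all terms of the form c/n^k (k >= 1) tend to 0.
So numerator / n^3 -> 5 and denominator / n^3 -> 2.
Therefore lim a_n = 5/2.

5/2


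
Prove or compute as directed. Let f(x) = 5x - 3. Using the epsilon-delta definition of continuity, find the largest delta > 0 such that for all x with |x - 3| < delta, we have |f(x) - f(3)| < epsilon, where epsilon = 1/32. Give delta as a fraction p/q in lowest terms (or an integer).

We compute f(3) = 5*(3) - 3 = 12.
|f(x) - f(3)| = |5x - 3 - (12)| = |5(x - 3)| = 5|x - 3|.
We need 5|x - 3| < 1/32, i.e. |x - 3| < 1/32 / 5 = 1/160.
So any delta <= 1/160 works. Conversely, if delta > 1/160, then x = 3 + 1/160 satisfies |x - 3| = 1/160 < delta but |f(x) - f(3)| = 5 * 1/160 = 1/32, which is not < 1/32; so no larger delta works.
Hence the largest such delta is 1/160.

1/160


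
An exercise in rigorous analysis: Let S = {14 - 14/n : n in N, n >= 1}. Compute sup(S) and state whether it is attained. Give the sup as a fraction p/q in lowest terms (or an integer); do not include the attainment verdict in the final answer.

Analysis:
- Values: 0, 7, 28/3, 21/2, ... strictly increasing.
- Minimum is 0 (n=1); inf = 0 (attained).
- 14 - 14/n -> 14 from below; sup = 14, not attained.
Conclusion: sup(S) = 14, not attained in S.

14


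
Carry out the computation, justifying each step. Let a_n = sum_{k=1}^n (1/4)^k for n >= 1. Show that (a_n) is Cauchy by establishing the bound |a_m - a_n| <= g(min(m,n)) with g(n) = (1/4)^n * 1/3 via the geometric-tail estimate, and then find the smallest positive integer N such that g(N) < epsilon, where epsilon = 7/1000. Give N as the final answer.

For m > n >= 1: |a_m - a_n| = sum_{k=n+1}^m (1/4)^k < sum_{k=n+1}^infinity (1/4)^k = (1/4)^(n+1) / (1 - 1/4) = (1/4)^n * (1/4) * (4/3) = (1/4)^n * 1/3.
So g(n) = (1/4)^n / 3. Since g(n) -> 0, (a_n) is Cauchy.
Now solve g(N) < 7/1000: (1/4)^N / 3 < 7/1000 <=> 4^N > 1 / (3 * 7/1000) = 1000/21.
Check powers of 4: 4^2 = 16 <= 1000/21, 4^3 = 64 > 1000/21.
So the smallest such N is 3. Check: g(3) = 1/(3 * 64) = 1/192 < 7/1000.

3


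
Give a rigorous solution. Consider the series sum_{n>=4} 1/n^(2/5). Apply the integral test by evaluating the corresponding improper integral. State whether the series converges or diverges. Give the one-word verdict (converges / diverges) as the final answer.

Let f(x) = x^(-2/5). Then f is positive, continuous, and decreasing on [4, infinity), so the integral test applies.
Compute the improper integral int_{4}^infinity f(x) dx:
  antiderivative F(x) = 5*x^(3/5)/3.
  As x -> infinity, F(x) -> infinity (since p = 2/5 < 1).
  So the integral diverges. By the integral test, the series diverges.

diverges


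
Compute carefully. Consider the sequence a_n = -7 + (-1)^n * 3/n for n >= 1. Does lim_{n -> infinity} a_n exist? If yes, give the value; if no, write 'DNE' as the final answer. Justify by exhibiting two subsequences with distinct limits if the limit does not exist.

Examine the behaviour of a_n along subsequences.
Even-n subsequence a_{2k} = -7 + 3/(2k) -> -7. Odd-n subsequence a_{2k+1} = -7 - 3/(2k+1) -> -7. Both tend to -7, which suggests the limit is -7; verify directly.
|a_n - (-7)| = |(-1)^n * 3/n| = 3/n for every n >= 1.
Given epsilon > 0, choose a positive integer N > 3/epsilon. Then for all n >= N, |a_n - (-7)| = 3/n <= 3/N < epsilon.
So by the definition of the limit, lim a_n exists and equals -7.

-7


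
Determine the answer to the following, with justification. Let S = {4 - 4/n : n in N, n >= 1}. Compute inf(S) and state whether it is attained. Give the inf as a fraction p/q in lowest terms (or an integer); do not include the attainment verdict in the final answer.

Analysis:
- Values: 0, 2, 8/3, 3, ... strictly increasing.
- Minimum is 0 (n=1); inf = 0 (attained).
- 4 - 4/n -> 4 from below; sup = 4, not attained.
Conclusion: inf(S) = 0, attained in S.

0


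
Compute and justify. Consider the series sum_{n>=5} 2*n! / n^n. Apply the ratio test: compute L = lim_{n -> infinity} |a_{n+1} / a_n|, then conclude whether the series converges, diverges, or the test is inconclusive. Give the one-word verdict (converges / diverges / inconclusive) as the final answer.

Let a_n denote the general term. Form the ratio a_{n+1}/a_n and simplify:
a_{n+1}/a_n = (n/(n + 1))^n
Take the limit as n -> infinity: L = exp(-1).
Since L = exp(-1) < 1, the ratio test implies the series converges.

converges


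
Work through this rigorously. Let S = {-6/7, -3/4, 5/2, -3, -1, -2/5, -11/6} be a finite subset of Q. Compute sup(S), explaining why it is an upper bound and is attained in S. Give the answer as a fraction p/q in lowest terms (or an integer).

S is finite, so sup(S) = max(S).
Sorted decreasing:
5/2, -2/5, -3/4, -6/7, -1, -11/6, -3
The extremum is 5/2.
For every x in S, x <= 5/2. And 5/2 is in S, so it is attained.
Therefore sup(S) = 5/2.

5/2


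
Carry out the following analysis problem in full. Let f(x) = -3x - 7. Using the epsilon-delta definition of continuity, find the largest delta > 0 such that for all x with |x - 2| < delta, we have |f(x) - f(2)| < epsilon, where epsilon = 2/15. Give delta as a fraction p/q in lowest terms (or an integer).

We compute f(2) = -3*(2) - 7 = -13.
|f(x) - f(2)| = |-3x - 7 - (-13)| = |-3(x - 2)| = 3|x - 2|.
We need 3|x - 2| < 2/15, i.e. |x - 2| < 2/15 / 3 = 2/45.
So any delta <= 2/45 works. Conversely, if delta > 2/45, then x = 2 + 2/45 satisfies |x - 2| = 2/45 < delta but |f(x) - f(2)| = 3 * 2/45 = 2/15, which is not < 2/15; so no larger delta works.
Hence the largest such delta is 2/45.

2/45


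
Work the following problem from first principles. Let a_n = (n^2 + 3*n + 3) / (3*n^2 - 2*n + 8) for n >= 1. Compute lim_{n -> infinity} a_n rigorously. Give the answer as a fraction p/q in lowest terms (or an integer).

Divide numerator and denominator by n^2, the highest power:
numerator / n^2 = 1 + 3/n + 3/n^2
denominator / n^2 = 3 - 2/n + 8/n^2
As n -> infinity, all terms of the form c/n^k (k >= 1) tend to 0.
So numerator / n^2 -> 1 and denominator / n^2 -> 3.
Therefore lim a_n = 1/3.

1/3


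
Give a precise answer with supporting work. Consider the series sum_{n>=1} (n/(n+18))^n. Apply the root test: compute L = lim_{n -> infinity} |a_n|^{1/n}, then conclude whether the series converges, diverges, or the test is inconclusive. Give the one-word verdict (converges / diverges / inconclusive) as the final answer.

Let a_n denote the general term. Form |a_n|^(1/n) and simplify:
|a_n|^(1/n) = n/(n + 18)
Take the limit as n -> infinity: L = 1.
Since L = 1, the root test is inconclusive. (In fact a_n = (n/(n+18))^n -> e^(-18) != 0, so the nth-term test shows divergence; but the root test itself gives no conclusion.)

inconclusive


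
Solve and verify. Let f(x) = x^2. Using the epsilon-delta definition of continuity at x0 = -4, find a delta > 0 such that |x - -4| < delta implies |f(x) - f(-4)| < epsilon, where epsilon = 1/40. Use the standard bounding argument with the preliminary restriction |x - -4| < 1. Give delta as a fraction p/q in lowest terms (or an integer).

Factor: |x^2 - (-4)^2| = |x - -4| * |x + -4|.
Impose |x - -4| < 1 first. Then |x + -4| = |(x - -4) + 2*(-4)| <= |x - -4| + 2*|-4| < 1 + 8 = 9.
So |x^2 - (-4)^2| < delta * 9.
We need delta * 9 <= 1/40, i.e. delta <= 1/40/9 = 1/360.
Since 1/360 < 1, this is tighter than 1; take delta = 1/360.
So delta = 1/360 works.

1/360


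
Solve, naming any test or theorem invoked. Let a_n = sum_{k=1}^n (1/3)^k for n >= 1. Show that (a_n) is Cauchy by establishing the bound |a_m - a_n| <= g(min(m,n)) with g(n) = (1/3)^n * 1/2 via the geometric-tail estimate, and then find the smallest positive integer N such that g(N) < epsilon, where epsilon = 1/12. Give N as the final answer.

For m > n >= 1: |a_m - a_n| = sum_{k=n+1}^m (1/3)^k < sum_{k=n+1}^infinity (1/3)^k = (1/3)^(n+1) / (1 - 1/3) = (1/3)^n * (1/3) * (3/2) = (1/3)^n * 1/2.
So g(n) = (1/3)^n / 2. Since g(n) -> 0, (a_n) is Cauchy.
Now solve g(N) < 1/12: (1/3)^N / 2 < 1/12 <=> 3^N > 1 / (2 * 1/12) = 6.
Check powers of 3: 3^1 = 3 <= 6, 3^2 = 9 > 6.
So the smallest such N is 2. Check: g(2) = 1/(2 * 9) = 1/18 < 1/12.

2


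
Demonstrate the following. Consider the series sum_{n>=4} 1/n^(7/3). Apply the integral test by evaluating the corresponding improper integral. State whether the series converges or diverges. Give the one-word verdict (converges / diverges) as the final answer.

Let f(x) = x^(-7/3). Then f is positive, continuous, and decreasing on [4, infinity), so the integral test applies.
Compute the improper integral int_{4}^infinity f(x) dx:
  antiderivative F(x) = -3/(4*x^(4/3)).
  As x -> infinity, F(x) -> 0 (since p = 7/3 > 1).
  So int = F(infinity) - F(4) = 0 - (-3*2^(1/3)/32) = 3*2^(1/3)/32.
  Finite, so by the integral test, the series converges.

converges


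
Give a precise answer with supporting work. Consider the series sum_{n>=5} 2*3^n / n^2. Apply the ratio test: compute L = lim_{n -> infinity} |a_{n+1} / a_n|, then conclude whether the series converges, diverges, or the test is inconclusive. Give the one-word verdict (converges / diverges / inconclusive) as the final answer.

Let a_n denote the general term. Form the ratio a_{n+1}/a_n and simplify:
a_{n+1}/a_n = 3*n^2/(n + 1)^2
Take the limit as n -> infinity: L = 3.
Since L = 3 > 1 (or L = infinity), the ratio test implies the series diverges.

diverges


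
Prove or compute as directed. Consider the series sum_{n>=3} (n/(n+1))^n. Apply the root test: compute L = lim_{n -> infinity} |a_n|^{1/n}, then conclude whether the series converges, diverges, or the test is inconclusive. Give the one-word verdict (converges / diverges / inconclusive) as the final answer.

Let a_n denote the general term. Form |a_n|^(1/n) and simplify:
|a_n|^(1/n) = n/(n + 1)
Take the limit as n -> infinity: L = 1.
Since L = 1, the root test is inconclusive. (In fact a_n = (n/(n+1))^n -> e^(-1) != 0, so the nth-term test shows divergence; but the root test itself gives no conclusion.)

inconclusive


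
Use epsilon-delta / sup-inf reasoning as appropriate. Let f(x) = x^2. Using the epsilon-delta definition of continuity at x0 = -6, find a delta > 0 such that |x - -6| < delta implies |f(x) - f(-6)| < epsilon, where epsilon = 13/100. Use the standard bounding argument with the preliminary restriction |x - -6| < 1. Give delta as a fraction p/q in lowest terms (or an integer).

Factor: |x^2 - (-6)^2| = |x - -6| * |x + -6|.
Impose |x - -6| < 1 first. Then |x + -6| = |(x - -6) + 2*(-6)| <= |x - -6| + 2*|-6| < 1 + 12 = 13.
So |x^2 - (-6)^2| < delta * 13.
We need delta * 13 <= 13/100, i.e. delta <= 13/100/13 = 1/100.
Since 1/100 < 1, this is tighter than 1; take delta = 1/100.
So delta = 1/100 works.

1/100


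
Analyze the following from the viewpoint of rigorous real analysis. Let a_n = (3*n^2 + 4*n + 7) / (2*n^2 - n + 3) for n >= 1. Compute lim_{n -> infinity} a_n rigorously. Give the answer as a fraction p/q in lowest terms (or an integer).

Divide numerator and denominator by n^2, the highest power:
numerator / n^2 = 3 + 4/n + 7/n^2
denominator / n^2 = 2 - 1/n + 3/n^2
As n -> infinity, all terms of the form c/n^k (k >= 1) tend to 0.
So numerator / n^2 -> 3 and denominator / n^2 -> 2.
Therefore lim a_n = 3/2.

3/2


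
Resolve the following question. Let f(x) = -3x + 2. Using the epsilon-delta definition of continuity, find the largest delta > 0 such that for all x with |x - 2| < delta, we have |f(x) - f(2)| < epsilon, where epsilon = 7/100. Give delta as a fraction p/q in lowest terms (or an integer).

We compute f(2) = -3*(2) + 2 = -4.
|f(x) - f(2)| = |-3x + 2 - (-4)| = |-3(x - 2)| = 3|x - 2|.
We need 3|x - 2| < 7/100, i.e. |x - 2| < 7/100 / 3 = 7/300.
So any delta <= 7/300 works. Conversely, if delta > 7/300, then x = 2 + 7/300 satisfies |x - 2| = 7/300 < delta but |f(x) - f(2)| = 3 * 7/300 = 7/100, which is not < 7/100; so no larger delta works.
Hence the largest such delta is 7/300.

7/300


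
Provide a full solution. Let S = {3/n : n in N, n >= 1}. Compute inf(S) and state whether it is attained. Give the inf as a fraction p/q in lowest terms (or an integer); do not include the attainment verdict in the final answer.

Analysis:
- Values: 3, 3/2, 1, 3/4, ... strictly decreasing.
- The maximum is 3 (n=1); sup = 3 (attained).
- The set is bounded below by 0; 3/n -> 0 so 0 is the greatest lower bound.
- 0 is not in the set, so inf = 0 is not attained.
Conclusion: inf(S) = 0, not attained in S.

0


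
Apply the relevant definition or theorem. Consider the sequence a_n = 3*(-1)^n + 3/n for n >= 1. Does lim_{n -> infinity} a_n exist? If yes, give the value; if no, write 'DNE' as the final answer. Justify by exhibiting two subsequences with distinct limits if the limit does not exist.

Examine the behaviour of a_n along subsequences.
a_{2k} = 3 + 3/(2k) -> 3. a_{2k+1} = -3 + 3/(2k+1) -> -3.
Since these two subsequential limits are 3 and -3, distinct, the full sequence cannot converge (a convergent sequence has all subsequences tending to the same limit). So lim a_n does not exist.

DNE


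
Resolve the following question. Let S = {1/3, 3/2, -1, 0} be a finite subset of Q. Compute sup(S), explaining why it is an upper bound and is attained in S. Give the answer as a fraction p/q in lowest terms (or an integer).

S is finite, so sup(S) = max(S).
Sorted decreasing:
3/2, 1/3, 0, -1
The extremum is 3/2.
For every x in S, x <= 3/2. And 3/2 is in S, so it is attained.
Therefore sup(S) = 3/2.

3/2


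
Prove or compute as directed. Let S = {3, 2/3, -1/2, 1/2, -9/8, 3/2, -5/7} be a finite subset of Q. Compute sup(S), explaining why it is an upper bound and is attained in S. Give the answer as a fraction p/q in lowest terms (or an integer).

S is finite, so sup(S) = max(S).
Sorted decreasing:
3, 3/2, 2/3, 1/2, -1/2, -5/7, -9/8
The extremum is 3.
For every x in S, x <= 3. And 3 is in S, so it is attained.
Therefore sup(S) = 3.

3


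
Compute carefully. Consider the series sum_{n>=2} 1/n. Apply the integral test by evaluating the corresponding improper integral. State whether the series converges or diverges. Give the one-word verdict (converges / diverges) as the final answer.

Let f(x) = 1/x. Then f is positive, continuous, and decreasing on [2, infinity), so the integral test applies.
Compute the improper integral int_{2}^infinity f(x) dx:
  antiderivative F(x) = log(x).
  As x -> infinity, log(x) -> infinity.
  So int = infinity - log(2) = infinity. By the integral test, the series diverges.

diverges


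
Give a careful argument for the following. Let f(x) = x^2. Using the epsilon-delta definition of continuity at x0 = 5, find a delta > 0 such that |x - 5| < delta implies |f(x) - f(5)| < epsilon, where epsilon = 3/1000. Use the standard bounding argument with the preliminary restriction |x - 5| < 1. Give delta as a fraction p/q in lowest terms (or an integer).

Factor: |x^2 - (5)^2| = |x - 5| * |x + 5|.
Impose |x - 5| < 1 first. Then |x + 5| = |(x - 5) + 2*(5)| <= |x - 5| + 2*|5| < 1 + 10 = 11.
So |x^2 - (5)^2| < delta * 11.
We need delta * 11 <= 3/1000, i.e. delta <= 3/1000/11 = 3/11000.
Since 3/11000 < 1, this is tighter than 1; take delta = 3/11000.
So delta = 3/11000 works.

3/11000


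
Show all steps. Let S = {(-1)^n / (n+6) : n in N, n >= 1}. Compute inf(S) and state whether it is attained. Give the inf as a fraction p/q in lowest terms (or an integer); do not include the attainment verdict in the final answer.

Analysis:
- Values: -1/7, 1/8, -1/9, 1/10, -1/11, ...
- Positive terms (even n): 1/(2+6), 1/(4+6), ... decreasing -> max = 1/8 (n=2).
- Negative terms (odd n): -1/(1+6), -1/(3+6), ... increasing -> min = -1/7 (n=1).
- So sup = 1/8 (attained at n=2); inf = -1/7 (attained at n=1).
Conclusion: inf(S) = -1/7, attained in S.

-1/7


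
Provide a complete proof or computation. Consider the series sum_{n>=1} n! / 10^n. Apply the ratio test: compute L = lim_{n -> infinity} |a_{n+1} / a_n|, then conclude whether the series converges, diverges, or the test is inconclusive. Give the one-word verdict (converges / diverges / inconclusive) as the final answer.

Let a_n denote the general term. Form the ratio a_{n+1}/a_n and simplify:
a_{n+1}/a_n = n/10 + 1/10
Take the limit as n -> infinity: L = infinity.
Since L = infinity > 1 (or L = infinity), the ratio test implies the series diverges.

diverges


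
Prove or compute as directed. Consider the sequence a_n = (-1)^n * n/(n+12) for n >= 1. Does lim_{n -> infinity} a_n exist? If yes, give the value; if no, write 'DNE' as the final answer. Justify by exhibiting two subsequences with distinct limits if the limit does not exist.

Examine the behaviour of a_n along subsequences.
a_{2k} = 2k/(2k+12) -> 1. a_{2k+1} = -(2k+1)/(2k+13) -> -1.
Since these two subsequential limits are 1 and -1, distinct, the full sequence cannot converge (a convergent sequence has all subsequences tending to the same limit). So lim a_n does not exist.

DNE


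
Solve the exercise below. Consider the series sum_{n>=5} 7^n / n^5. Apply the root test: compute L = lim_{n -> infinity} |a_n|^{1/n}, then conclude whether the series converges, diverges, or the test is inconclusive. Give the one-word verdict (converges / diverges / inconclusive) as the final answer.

Let a_n denote the general term. Form |a_n|^(1/n) and simplify:
|a_n|^(1/n) = 7/n^(5/n)
Take the limit as n -> infinity: L = 7.
Since L = 7 > 1, the root test implies divergence.

diverges


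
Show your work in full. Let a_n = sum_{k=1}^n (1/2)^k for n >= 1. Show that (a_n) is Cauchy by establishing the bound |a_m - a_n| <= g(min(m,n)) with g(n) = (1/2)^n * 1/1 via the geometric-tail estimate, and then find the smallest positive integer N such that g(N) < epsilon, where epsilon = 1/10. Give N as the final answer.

For m > n >= 1: |a_m - a_n| = sum_{k=n+1}^m (1/2)^k < sum_{k=n+1}^infinity (1/2)^k = (1/2)^(n+1) / (1 - 1/2) = (1/2)^n * (1/2) * (2/1) = (1/2)^n * 1/1.
So g(n) = (1/2)^n / 1. Since g(n) -> 0, (a_n) is Cauchy.
Now solve g(N) < 1/10: (1/2)^N / 1 < 1/10 <=> 2^N > 1 / (1 * 1/10) = 10.
Check powers of 2: 2^3 = 8 <= 10, 2^4 = 16 > 10.
So the smallest such N is 4. Check: g(4) = 1/(1 * 16) = 1/16 < 1/10.

4


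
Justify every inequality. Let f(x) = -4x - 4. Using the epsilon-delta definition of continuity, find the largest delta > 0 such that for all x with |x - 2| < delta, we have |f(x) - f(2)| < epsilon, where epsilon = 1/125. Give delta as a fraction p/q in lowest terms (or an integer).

We compute f(2) = -4*(2) - 4 = -12.
|f(x) - f(2)| = |-4x - 4 - (-12)| = |-4(x - 2)| = 4|x - 2|.
We need 4|x - 2| < 1/125, i.e. |x - 2| < 1/125 / 4 = 1/500.
So any delta <= 1/500 works. Conversely, if delta > 1/500, then x = 2 + 1/500 satisfies |x - 2| = 1/500 < delta but |f(x) - f(2)| = 4 * 1/500 = 1/125, which is not < 1/125; so no larger delta works.
Hence the largest such delta is 1/500.

1/500


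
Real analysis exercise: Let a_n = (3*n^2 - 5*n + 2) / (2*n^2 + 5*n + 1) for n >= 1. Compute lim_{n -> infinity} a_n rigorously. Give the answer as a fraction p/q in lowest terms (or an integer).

Divide numerator and denominator by n^2, the highest power:
numerator / n^2 = 3 - 5/n + 2/n^2
denominator / n^2 = 2 + 5/n + n^(-2)
As n -> infinity, all terms of the form c/n^k (k >= 1) tend to 0.
So numerator / n^2 -> 3 and denominator / n^2 -> 2.
Therefore lim a_n = 3/2.

3/2


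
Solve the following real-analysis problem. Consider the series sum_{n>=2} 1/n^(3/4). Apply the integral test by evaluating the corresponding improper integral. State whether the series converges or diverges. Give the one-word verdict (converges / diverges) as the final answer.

Let f(x) = x^(-3/4). Then f is positive, continuous, and decreasing on [2, infinity), so the integral test applies.
Compute the improper integral int_{2}^infinity f(x) dx:
  antiderivative F(x) = 4*x^(1/4).
  As x -> infinity, F(x) -> infinity (since p = 3/4 < 1).
  So the integral diverges. By the integral test, the series diverges.

diverges


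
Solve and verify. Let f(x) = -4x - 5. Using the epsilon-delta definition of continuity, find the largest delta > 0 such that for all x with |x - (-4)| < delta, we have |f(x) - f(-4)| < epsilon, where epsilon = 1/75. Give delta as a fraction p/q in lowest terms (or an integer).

We compute f(-4) = -4*(-4) - 5 = 11.
|f(x) - f(-4)| = |-4x - 5 - (11)| = |-4(x - (-4))| = 4|x - (-4)|.
We need 4|x - (-4)| < 1/75, i.e. |x - (-4)| < 1/75 / 4 = 1/300.
So any delta <= 1/300 works. Conversely, if delta > 1/300, then x = -4 + 1/300 satisfies |x - (-4)| = 1/300 < delta but |f(x) - f(-4)| = 4 * 1/300 = 1/75, which is not < 1/75; so no larger delta works.
Hence the largest such delta is 1/300.

1/300


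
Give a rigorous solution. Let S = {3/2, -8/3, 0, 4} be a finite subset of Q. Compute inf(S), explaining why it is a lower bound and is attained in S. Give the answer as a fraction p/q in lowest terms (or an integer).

S is finite, so inf(S) = min(S).
Sorted increasing:
-8/3, 0, 3/2, 4
The extremum is -8/3.
For every x in S, x >= -8/3. And -8/3 is in S, so it is attained.
Therefore inf(S) = -8/3.

-8/3


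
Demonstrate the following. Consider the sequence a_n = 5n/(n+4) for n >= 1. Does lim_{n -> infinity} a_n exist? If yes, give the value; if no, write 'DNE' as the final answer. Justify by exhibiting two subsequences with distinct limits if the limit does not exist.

Examine the behaviour of a_n along subsequences.
Even-n subsequence a_{2k} = 5(2k)/(2k+4) -> 5. Odd-n subsequence a_{2k+1} = 5(2k+1)/(2k+5) -> 5. Both tend to 5, which suggests the limit is 5; verify directly.
|a_n - 5| = |5n - 5(n+4)| / (n+4) = 20/(n+4) < 20/n for every n >= 1.
Given epsilon > 0, choose a positive integer N > 20/epsilon. Then for all n >= N, |a_n - 5| < 20/n <= 20/N < epsilon.
So by the definition of the limit, lim a_n exists and equals 5.

5


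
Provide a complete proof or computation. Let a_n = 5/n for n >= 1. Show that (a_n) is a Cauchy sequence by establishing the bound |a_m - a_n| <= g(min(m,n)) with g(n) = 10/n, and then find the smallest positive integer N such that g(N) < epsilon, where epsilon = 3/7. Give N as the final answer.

For any m, n >= 1, by the triangle inequality:
|a_m - a_n| = |5/m - 5/n| <= 5*1/m + 5*1/n <= 10/min(m,n).
So g(n) = 10/n bounds the Cauchy difference. Since g(n) -> 0, (a_n) is Cauchy.
Now solve g(N) < 3/7: 10/N < 3/7 <=> N > 10 / (3/7) = 70/3.
The smallest integer strictly greater than 70/3 is N = 24.
Check: g(24) = 10/24 = 5/12 < 3/7; g(23) = 10/23 >= 3/7. So N = 24.

24


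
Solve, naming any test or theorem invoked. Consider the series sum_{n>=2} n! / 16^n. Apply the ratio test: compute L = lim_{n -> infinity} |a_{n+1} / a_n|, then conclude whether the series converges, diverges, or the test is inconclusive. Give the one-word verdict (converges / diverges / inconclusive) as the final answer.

Let a_n denote the general term. Form the ratio a_{n+1}/a_n and simplify:
a_{n+1}/a_n = n/16 + 1/16
Take the limit as n -> infinity: L = infinity.
Since L = infinity > 1 (or L = infinity), the ratio test implies the series diverges.

diverges


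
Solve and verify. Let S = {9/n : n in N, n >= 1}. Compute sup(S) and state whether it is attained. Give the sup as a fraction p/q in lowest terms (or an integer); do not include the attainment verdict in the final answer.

Analysis:
- Values: 9, 9/2, 3, 9/4, ... strictly decreasing.
- The maximum is 9 (n=1); sup = 9 (attained).
- The set is bounded below by 0; 9/n -> 0 so 0 is the greatest lower bound.
- 0 is not in the set, so inf = 0 is not attained.
Conclusion: sup(S) = 9, attained in S.

9


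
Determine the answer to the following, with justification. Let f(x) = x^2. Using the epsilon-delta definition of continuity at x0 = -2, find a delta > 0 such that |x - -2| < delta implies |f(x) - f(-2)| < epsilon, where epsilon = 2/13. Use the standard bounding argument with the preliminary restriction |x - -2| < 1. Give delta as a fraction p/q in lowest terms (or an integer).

Factor: |x^2 - (-2)^2| = |x - -2| * |x + -2|.
Impose |x - -2| < 1 first. Then |x + -2| = |(x - -2) + 2*(-2)| <= |x - -2| + 2*|-2| < 1 + 4 = 5.
So |x^2 - (-2)^2| < delta * 5.
We need delta * 5 <= 2/13, i.e. delta <= 2/13/5 = 2/65.
Since 2/65 < 1, this is tighter than 1; take delta = 2/65.
So delta = 2/65 works.

2/65


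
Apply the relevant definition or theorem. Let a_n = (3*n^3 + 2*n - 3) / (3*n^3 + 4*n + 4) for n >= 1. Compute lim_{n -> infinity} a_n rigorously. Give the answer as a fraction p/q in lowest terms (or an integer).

Divide numerator and denominator by n^3, the highest power:
numerator / n^3 = 3 + 2/n^2 - 3/n^3
denominator / n^3 = 3 + 4/n^2 + 4/n^3
As n -> infinity, all terms of the form c/n^k (k >= 1) tend to 0.
So numerator / n^3 -> 3 and denominator / n^3 -> 3.
Therefore lim a_n = 1.

1


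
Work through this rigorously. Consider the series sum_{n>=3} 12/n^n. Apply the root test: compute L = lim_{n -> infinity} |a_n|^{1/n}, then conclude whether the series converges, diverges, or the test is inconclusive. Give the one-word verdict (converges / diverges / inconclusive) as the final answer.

Let a_n denote the general term. Form |a_n|^(1/n) and simplify:
|a_n|^(1/n) = 12^(1/n)/n
Take the limit as n -> infinity: L = 0.
Since L = 0 < 1, the root test implies convergence.

converges


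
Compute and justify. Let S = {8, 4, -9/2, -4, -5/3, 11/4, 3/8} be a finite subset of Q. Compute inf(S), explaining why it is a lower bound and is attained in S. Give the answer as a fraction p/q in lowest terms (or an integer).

S is finite, so inf(S) = min(S).
Sorted increasing:
-9/2, -4, -5/3, 3/8, 11/4, 4, 8
The extremum is -9/2.
For every x in S, x >= -9/2. And -9/2 is in S, so it is attained.
Therefore inf(S) = -9/2.

-9/2


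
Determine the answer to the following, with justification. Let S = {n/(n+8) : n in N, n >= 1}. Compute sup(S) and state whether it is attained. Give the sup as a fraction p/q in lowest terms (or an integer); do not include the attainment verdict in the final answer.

Analysis:
- Values: 1/9, 1/5, 3/11, 1/3, ... strictly increasing.
- Minimum is 1/9 (n=1); inf = 1/9 (attained).
- n/(n+8) = 1 - 8/(n+8) -> 1 from below as n -> infinity, and never equals 1.
- So sup = 1 (not attained).
Conclusion: sup(S) = 1, not attained in S.

1


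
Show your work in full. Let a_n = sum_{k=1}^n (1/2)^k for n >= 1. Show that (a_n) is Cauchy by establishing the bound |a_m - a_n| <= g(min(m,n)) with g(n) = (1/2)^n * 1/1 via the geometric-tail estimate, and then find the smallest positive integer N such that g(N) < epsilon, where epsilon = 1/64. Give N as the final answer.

For m > n >= 1: |a_m - a_n| = sum_{k=n+1}^m (1/2)^k < sum_{k=n+1}^infinity (1/2)^k = (1/2)^(n+1) / (1 - 1/2) = (1/2)^n * (1/2) * (2/1) = (1/2)^n * 1/1.
So g(n) = (1/2)^n / 1. Since g(n) -> 0, (a_n) is Cauchy.
Now solve g(N) < 1/64: (1/2)^N / 1 < 1/64 <=> 2^N > 1 / (1 * 1/64) = 64.
Check powers of 2: 2^6 = 64 <= 64, 2^7 = 128 > 64.
So the smallest such N is 7. Check: g(7) = 1/(1 * 128) = 1/128 < 1/64.

7


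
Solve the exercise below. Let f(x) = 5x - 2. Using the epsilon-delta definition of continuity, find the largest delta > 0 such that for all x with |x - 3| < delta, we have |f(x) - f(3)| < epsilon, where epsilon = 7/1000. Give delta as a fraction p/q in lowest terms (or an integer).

We compute f(3) = 5*(3) - 2 = 13.
|f(x) - f(3)| = |5x - 2 - (13)| = |5(x - 3)| = 5|x - 3|.
We need 5|x - 3| < 7/1000, i.e. |x - 3| < 7/1000 / 5 = 7/5000.
So any delta <= 7/5000 works. Conversely, if delta > 7/5000, then x = 3 + 7/5000 satisfies |x - 3| = 7/5000 < delta but |f(x) - f(3)| = 5 * 7/5000 = 7/1000, which is not < 7/1000; so no larger delta works.
Hence the largest such delta is 7/5000.

7/5000


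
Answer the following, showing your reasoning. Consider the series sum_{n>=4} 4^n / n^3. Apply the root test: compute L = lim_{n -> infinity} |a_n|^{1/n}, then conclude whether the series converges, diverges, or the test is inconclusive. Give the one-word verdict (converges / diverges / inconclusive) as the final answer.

Let a_n denote the general term. Form |a_n|^(1/n) and simplify:
|a_n|^(1/n) = 4/n^(3/n)
Take the limit as n -> infinity: L = 4.
Since L = 4 > 1, the root test implies divergence.

diverges


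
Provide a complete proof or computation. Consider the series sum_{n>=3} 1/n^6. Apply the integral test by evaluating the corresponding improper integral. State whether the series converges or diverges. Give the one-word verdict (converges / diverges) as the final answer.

Let f(x) = x^(-6). Then f is positive, continuous, and decreasing on [3, infinity), so the integral test applies.
Compute the improper integral int_{3}^infinity f(x) dx:
  antiderivative F(x) = -1/(5*x^5).
  As x -> infinity, F(x) -> 0 (since p = 6 > 1).
  So int = F(infinity) - F(3) = 0 - (-1/1215) = 1/1215.
  Finite, so by the integral test, the series converges.

converges


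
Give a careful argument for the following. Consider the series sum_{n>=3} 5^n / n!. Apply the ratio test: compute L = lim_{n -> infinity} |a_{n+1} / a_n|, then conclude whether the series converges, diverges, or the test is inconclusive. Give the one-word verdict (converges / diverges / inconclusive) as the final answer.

Let a_n denote the general term. Form the ratio a_{n+1}/a_n and simplify:
a_{n+1}/a_n = 5/(n + 1)
Take the limit as n -> infinity: L = 0.
Since L = 0 < 1, the ratio test implies the series converges.

converges


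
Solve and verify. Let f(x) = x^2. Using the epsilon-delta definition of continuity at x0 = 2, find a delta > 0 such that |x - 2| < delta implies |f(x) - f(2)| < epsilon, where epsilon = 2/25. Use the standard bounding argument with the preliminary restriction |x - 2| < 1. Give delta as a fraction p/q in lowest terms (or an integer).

Factor: |x^2 - (2)^2| = |x - 2| * |x + 2|.
Impose |x - 2| < 1 first. Then |x + 2| = |(x - 2) + 2*(2)| <= |x - 2| + 2*|2| < 1 + 4 = 5.
So |x^2 - (2)^2| < delta * 5.
We need delta * 5 <= 2/25, i.e. delta <= 2/25/5 = 2/125.
Since 2/125 < 1, this is tighter than 1; take delta = 2/125.
So delta = 2/125 works.

2/125


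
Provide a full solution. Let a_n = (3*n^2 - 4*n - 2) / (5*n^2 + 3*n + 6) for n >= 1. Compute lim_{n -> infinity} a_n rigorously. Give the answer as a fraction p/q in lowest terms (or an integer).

Divide numerator and denominator by n^2, the highest power:
numerator / n^2 = 3 - 4/n - 2/n^2
denominator / n^2 = 5 + 3/n + 6/n^2
As n -> infinity, all terms of the form c/n^k (k >= 1) tend to 0.
So numerator / n^2 -> 3 and denominator / n^2 -> 5.
Therefore lim a_n = 3/5.

3/5


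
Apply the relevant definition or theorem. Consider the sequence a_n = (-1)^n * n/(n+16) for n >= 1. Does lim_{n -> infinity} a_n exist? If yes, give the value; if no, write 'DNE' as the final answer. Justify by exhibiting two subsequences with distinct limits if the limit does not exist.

Examine the behaviour of a_n along subsequences.
a_{2k} = 2k/(2k+16) -> 1. a_{2k+1} = -(2k+1)/(2k+17) -> -1.
Since these two subsequential limits are 1 and -1, distinct, the full sequence cannot converge (a convergent sequence has all subsequences tending to the same limit). So lim a_n does not exist.

DNE


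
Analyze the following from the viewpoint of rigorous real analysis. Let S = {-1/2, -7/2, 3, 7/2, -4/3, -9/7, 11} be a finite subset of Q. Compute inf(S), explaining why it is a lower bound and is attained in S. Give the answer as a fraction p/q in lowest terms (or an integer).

S is finite, so inf(S) = min(S).
Sorted increasing:
-7/2, -4/3, -9/7, -1/2, 3, 7/2, 11
The extremum is -7/2.
For every x in S, x >= -7/2. And -7/2 is in S, so it is attained.
Therefore inf(S) = -7/2.

-7/2


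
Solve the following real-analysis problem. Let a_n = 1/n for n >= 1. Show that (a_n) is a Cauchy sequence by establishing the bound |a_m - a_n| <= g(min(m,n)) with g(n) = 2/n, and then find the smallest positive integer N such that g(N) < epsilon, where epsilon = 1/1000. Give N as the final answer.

For any m, n >= 1, by the triangle inequality:
|a_m - a_n| = |1/m - 1/n| <= 1/m + 1/n <= 2/min(m,n).
So g(n) = 2/n bounds the Cauchy difference. Since g(n) -> 0, (a_n) is Cauchy.
Now solve g(N) < 1/1000: 2/N < 1/1000 <=> N > 2 / (1/1000) = 2000.
The smallest integer strictly greater than 2000 is N = 2001.
Check: g(2001) = 2/2001 = 2/2001 < 1/1000; g(2000) = 1/1000 >= 1/1000. So N = 2001.

2001
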